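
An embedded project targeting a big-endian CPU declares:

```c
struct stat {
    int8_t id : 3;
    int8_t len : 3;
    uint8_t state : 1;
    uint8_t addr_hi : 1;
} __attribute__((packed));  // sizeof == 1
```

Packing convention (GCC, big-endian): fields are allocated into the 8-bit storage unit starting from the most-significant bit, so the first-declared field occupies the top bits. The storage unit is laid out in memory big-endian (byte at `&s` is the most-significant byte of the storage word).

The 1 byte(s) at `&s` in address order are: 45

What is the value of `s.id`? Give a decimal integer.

2

[0]=0x45 (big-endian) → word 0x45
id:3 @ bit 5 → (0x45>>5)&0x7 = 0x2  ←
len:3 @ bit 2 → (0x45>>2)&0x7 = 0x1
state:1 @ bit 1 → (0x45>>1)&0x1 = 0x0
addr_hi:1 @ bit 0 → (0x45>>0)&0x1 = 0x1
id signed 3b, MSB=0: value = 2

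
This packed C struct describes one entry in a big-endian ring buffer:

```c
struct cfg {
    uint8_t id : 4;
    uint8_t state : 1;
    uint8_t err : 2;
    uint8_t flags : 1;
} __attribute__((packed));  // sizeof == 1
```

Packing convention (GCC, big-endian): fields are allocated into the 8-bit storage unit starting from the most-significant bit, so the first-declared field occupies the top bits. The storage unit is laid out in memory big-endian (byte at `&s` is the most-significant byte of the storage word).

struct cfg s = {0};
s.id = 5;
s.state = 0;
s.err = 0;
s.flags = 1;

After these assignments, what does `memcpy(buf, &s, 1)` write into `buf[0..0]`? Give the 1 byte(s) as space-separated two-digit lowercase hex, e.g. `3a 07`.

51

id (4b) val=5 bits=0x5 at bit 4: 0x50
state (1b) val=0 bits=0x0 at bit 3: 0x50
err (2b) val=0 bits=0x0 at bit 1: 0x50
flags (1b) val=1 bits=0x1 at bit 0: 0x51
word = 0x51 → big-endian bytes:
  [0]=0x51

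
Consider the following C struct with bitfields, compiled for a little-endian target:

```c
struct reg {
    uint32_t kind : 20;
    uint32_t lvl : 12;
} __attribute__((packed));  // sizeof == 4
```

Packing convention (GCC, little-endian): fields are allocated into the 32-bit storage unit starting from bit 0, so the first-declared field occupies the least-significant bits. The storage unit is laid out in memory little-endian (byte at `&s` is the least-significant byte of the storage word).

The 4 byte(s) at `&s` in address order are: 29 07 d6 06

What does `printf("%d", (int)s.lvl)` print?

[0]=0x29 [1]=0x07 [2]=0xd6 [3]=0x06 (little-endian) → word 0x06d60729
kind [0+:20] = (word>>0) & 0xfffff = 395049
lvl [20+:12] = (word>>20) & 0xfff = 109  ←

109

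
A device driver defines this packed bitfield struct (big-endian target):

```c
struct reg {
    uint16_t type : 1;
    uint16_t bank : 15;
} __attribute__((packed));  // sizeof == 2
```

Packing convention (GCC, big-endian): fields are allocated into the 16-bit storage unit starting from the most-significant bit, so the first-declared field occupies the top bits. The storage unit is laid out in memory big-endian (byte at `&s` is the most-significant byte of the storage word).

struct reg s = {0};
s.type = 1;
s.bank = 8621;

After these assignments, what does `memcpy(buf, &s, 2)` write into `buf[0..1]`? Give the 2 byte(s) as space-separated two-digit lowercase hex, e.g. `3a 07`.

[15+:1] type=1 & 0x1 = 0x1; word=0x8000
[0+:15] bank=8621 & 0x7fff = 0x21ad; word=0xa1ad
word = 0xa1ad → big-endian bytes:
  [0]=0xa1  [1]=0xad

a1 ad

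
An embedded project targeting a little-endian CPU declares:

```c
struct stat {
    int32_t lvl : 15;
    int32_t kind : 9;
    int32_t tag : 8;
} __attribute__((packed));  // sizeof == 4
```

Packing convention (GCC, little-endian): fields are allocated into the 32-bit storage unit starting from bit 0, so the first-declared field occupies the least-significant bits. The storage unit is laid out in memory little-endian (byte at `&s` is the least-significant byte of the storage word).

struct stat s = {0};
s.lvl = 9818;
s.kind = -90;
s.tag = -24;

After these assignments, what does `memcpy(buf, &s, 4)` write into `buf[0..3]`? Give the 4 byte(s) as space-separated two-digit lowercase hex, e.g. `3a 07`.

lvl (15b) val=9818 bits=0x265a at bit 0: 0x0000265a
kind (9b) val=-90 bits=0x1a6 at bit 15: 0x00d3265a
tag (8b) val=-24 bits=0xe8 at bit 24: 0xe8d3265a
word = 0xe8d3265a → little-endian bytes:
  [0]=0x5a  [1]=0x26  [2]=0xd3  [3]=0xe8

5a 26 d3 e8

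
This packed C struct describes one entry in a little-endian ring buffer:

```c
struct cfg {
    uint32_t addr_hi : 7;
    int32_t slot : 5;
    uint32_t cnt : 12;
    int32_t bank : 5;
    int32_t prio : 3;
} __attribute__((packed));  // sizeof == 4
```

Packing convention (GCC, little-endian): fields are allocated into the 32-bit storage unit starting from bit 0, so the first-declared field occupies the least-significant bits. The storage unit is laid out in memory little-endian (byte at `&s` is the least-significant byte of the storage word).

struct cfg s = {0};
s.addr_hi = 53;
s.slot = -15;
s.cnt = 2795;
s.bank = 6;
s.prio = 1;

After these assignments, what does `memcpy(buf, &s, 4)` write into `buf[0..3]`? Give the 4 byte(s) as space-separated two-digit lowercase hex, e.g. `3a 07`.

b5 b8 ae 26

addr_hi:7 = 53 → 0x35 << 0 → word 0x00000035
slot:5 = -15 → 0x11 << 7 → word 0x000008b5
cnt:12 = 2795 → 0xaeb << 12 → word 0x00aeb8b5
bank:5 = 6 → 0x6 << 24 → word 0x06aeb8b5
prio:3 = 1 → 0x1 << 29 → word 0x26aeb8b5
word = 0x26aeb8b5 → little-endian bytes:
  [0]=0xb5  [1]=0xb8  [2]=0xae  [3]=0x26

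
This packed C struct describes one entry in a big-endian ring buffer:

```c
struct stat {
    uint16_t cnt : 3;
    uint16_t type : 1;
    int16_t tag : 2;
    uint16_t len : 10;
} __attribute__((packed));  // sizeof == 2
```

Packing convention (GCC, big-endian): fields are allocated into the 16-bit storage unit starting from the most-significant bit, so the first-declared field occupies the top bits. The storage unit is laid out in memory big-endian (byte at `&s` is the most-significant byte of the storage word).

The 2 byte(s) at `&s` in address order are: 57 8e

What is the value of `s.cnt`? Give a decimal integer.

[0]=0x57 [1]=0x8e (big-endian) → word 0x578e
cnt [13+:3] = (word>>13) & 0x7 = 2  ←
type [12+:1] = (word>>12) & 0x1 = 1
tag [10+:2] = (word>>10) & 0x3 = 1
len [0+:10] = (word>>0) & 0x3ff = 910

2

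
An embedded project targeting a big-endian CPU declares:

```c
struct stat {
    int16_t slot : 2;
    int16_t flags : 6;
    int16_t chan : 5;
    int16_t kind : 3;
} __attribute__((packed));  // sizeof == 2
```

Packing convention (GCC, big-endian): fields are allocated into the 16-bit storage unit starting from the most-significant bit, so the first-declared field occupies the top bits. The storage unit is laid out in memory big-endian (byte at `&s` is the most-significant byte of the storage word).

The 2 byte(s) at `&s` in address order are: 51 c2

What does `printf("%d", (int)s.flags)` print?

[0]=0x51 [1]=0xc2 (big-endian) → word 0x51c2
slot [14+:2] = (word>>14) & 0x3 = 1
flags [8+:6] = (word>>8) & 0x3f = 17  ←
chan [3+:5] = (word>>3) & 0x1f = 24
kind [0+:3] = (word>>0) & 0x7 = 2
flags signed 6b, MSB=0: value = 17

17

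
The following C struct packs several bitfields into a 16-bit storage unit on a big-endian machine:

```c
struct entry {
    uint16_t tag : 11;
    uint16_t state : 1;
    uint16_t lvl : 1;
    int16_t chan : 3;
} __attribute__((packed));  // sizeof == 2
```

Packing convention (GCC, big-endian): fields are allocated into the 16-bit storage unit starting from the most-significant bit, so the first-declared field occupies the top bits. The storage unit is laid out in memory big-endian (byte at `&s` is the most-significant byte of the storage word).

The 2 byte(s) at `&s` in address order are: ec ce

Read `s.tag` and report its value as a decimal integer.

1894

[0]=0xec [1]=0xce (big-endian) → word 0xecce
tag:11 @ bit 5 → (0xecce>>5)&0x7ff = 0x766  ←
state:1 @ bit 4 → (0xecce>>4)&0x1 = 0x0
lvl:1 @ bit 3 → (0xecce>>3)&0x1 = 0x1
chan:3 @ bit 0 → (0xecce>>0)&0x7 = 0x6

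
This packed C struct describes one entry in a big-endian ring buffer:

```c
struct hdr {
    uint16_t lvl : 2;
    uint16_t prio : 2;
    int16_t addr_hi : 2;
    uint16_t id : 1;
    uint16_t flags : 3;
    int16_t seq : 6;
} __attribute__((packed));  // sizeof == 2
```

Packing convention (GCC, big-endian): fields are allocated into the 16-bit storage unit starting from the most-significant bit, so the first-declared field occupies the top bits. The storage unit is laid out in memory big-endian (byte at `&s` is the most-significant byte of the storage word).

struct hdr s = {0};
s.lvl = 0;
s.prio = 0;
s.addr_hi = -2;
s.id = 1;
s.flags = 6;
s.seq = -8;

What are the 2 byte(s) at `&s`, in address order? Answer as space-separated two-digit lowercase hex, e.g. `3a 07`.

lvl (2b) val=0 bits=0x0 at bit 14: 0x0000
prio (2b) val=0 bits=0x0 at bit 12: 0x0000
addr_hi (2b) val=-2 bits=0x2 at bit 10: 0x0800
id (1b) val=1 bits=0x1 at bit 9: 0x0a00
flags (3b) val=6 bits=0x6 at bit 6: 0x0b80
seq (6b) val=-8 bits=0x38 at bit 0: 0x0bb8
word = 0x0bb8 → big-endian bytes:
  [0]=0x0b  [1]=0xb8

0b b8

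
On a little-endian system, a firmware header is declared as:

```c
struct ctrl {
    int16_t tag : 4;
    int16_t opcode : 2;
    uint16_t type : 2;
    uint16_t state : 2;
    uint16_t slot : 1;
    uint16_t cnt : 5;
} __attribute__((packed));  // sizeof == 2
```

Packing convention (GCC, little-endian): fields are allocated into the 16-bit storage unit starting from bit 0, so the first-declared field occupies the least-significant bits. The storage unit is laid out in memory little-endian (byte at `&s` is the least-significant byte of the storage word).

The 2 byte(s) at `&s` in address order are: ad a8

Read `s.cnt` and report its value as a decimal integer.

[0]=0xad [1]=0xa8 (little-endian) → word 0xa8ad
tag [0+:4] = (word>>0) & 0xf = 13
opcode [4+:2] = (word>>4) & 0x3 = 2
type [6+:2] = (word>>6) & 0x3 = 2
state [8+:2] = (word>>8) & 0x3 = 0
slot [10+:1] = (word>>10) & 0x1 = 0
cnt [11+:5] = (word>>11) & 0x1f = 21  ←

21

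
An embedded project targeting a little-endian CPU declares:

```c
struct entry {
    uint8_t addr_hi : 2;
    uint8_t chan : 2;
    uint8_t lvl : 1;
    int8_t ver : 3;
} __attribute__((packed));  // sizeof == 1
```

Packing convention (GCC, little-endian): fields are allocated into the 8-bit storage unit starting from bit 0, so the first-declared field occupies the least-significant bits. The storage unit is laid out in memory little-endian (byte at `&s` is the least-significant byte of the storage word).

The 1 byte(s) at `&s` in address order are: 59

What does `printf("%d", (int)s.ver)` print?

[0]=0x59 (little-endian) → word 0x59
addr_hi:2 @ bit 0 → (0x59>>0)&0x3 = 0x1
chan:2 @ bit 2 → (0x59>>2)&0x3 = 0x2
lvl:1 @ bit 4 → (0x59>>4)&0x1 = 0x1
ver:3 @ bit 5 → (0x59>>5)&0x7 = 0x2  ←
ver signed 3b, MSB=0: value = 2

2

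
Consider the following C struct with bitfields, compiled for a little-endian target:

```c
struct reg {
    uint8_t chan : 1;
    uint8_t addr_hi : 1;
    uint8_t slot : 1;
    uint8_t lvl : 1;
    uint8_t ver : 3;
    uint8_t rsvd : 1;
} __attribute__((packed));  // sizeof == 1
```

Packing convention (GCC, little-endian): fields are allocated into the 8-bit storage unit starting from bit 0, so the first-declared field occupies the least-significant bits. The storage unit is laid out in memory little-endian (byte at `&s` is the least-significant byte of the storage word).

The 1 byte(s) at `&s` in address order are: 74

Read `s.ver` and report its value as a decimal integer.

7

[0]=0x74 (little-endian) → word 0x74
chan [0+:1] = (word>>0) & 0x1 = 0
addr_hi [1+:1] = (word>>1) & 0x1 = 0
slot [2+:1] = (word>>2) & 0x1 = 1
lvl [3+:1] = (word>>3) & 0x1 = 0
ver [4+:3] = (word>>4) & 0x7 = 7  ←
rsvd [7+:1] = (word>>7) & 0x1 = 0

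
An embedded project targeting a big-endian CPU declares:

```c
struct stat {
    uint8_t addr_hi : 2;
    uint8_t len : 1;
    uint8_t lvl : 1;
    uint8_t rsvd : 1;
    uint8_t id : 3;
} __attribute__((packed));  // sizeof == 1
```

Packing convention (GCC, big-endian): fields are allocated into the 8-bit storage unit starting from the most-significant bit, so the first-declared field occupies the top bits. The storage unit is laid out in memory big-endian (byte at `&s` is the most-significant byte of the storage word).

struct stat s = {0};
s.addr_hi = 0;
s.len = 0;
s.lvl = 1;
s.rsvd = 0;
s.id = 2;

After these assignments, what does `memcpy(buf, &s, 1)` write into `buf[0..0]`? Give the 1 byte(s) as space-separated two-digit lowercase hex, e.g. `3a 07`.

12

[6+:2] addr_hi=0 & 0x3 = 0x0; word=0x00
[5+:1] len=0 & 0x1 = 0x0; word=0x00
[4+:1] lvl=1 & 0x1 = 0x1; word=0x10
[3+:1] rsvd=0 & 0x1 = 0x0; word=0x10
[0+:3] id=2 & 0x7 = 0x2; word=0x12
word = 0x12 → big-endian bytes:
  [0]=0x12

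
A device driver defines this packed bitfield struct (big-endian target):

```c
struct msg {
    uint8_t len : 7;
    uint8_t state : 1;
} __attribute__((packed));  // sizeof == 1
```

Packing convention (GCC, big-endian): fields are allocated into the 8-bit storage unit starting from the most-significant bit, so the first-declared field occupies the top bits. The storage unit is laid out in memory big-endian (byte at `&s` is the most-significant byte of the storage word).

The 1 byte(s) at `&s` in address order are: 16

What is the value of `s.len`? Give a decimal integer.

[0]=0x16 (big-endian) → word 0x16
len:7 @ bit 1 → (0x16>>1)&0x7f = 0xb  ←
state:1 @ bit 0 → (0x16>>0)&0x1 = 0x0

11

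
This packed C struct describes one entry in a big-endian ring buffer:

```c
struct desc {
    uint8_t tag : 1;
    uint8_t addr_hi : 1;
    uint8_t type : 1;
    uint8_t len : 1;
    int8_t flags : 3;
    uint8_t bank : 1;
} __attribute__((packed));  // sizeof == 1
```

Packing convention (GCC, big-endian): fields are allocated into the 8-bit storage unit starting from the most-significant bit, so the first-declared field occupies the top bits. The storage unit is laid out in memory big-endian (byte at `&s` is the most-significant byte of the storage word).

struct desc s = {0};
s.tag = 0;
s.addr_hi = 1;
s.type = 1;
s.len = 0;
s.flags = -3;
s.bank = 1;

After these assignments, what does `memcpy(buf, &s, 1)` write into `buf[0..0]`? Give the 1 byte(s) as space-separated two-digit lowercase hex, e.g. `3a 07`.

6b

tag:1 = 0 → 0x0 << 7 → word 0x00
addr_hi:1 = 1 → 0x1 << 6 → word 0x40
type:1 = 1 → 0x1 << 5 → word 0x60
len:1 = 0 → 0x0 << 4 → word 0x60
flags:3 = -3 → 0x5 << 1 → word 0x6a
bank:1 = 1 → 0x1 << 0 → word 0x6b
word = 0x6b → big-endian bytes:
  [0]=0x6b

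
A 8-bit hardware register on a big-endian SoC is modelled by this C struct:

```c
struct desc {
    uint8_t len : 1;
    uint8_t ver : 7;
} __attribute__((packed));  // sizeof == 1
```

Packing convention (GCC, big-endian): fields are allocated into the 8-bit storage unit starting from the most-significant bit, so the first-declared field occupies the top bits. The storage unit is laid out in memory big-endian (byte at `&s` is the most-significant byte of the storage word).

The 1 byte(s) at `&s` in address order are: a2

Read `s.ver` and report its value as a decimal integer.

[0]=0xa2 (big-endian) → word 0xa2
len [7+:1] = (word>>7) & 0x1 = 1
ver [0+:7] = (word>>0) & 0x7f = 34  ←

34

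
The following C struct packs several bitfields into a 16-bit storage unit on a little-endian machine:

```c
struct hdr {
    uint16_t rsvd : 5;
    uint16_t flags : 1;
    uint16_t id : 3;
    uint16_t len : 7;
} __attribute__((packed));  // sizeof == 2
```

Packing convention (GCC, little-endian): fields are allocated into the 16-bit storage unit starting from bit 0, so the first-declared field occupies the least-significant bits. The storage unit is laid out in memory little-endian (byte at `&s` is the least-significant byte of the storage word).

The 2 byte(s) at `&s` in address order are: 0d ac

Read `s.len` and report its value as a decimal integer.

[0]=0x0d [1]=0xac (little-endian) → word 0xac0d
rsvd:5 @ bit 0 → (0xac0d>>0)&0x1f = 0xd
flags:1 @ bit 5 → (0xac0d>>5)&0x1 = 0x0
id:3 @ bit 6 → (0xac0d>>6)&0x7 = 0x0
len:7 @ bit 9 → (0xac0d>>9)&0x7f = 0x56  ←

86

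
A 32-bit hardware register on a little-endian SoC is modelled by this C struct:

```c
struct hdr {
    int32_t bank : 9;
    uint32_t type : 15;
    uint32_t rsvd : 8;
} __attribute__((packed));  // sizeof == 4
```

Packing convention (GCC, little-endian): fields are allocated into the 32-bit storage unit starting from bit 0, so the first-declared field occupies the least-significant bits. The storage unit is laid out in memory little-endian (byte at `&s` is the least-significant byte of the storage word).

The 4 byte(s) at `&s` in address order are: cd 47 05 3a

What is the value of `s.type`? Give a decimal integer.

675

[0]=0xcd [1]=0x47 [2]=0x05 [3]=0x3a (little-endian) → word 0x3a0547cd
bank:9 @ bit 0 → (0x3a0547cd>>0)&0x1ff = 0x1cd
type:15 @ bit 9 → (0x3a0547cd>>9)&0x7fff = 0x2a3  ←
rsvd:8 @ bit 24 → (0x3a0547cd>>24)&0xff = 0x3a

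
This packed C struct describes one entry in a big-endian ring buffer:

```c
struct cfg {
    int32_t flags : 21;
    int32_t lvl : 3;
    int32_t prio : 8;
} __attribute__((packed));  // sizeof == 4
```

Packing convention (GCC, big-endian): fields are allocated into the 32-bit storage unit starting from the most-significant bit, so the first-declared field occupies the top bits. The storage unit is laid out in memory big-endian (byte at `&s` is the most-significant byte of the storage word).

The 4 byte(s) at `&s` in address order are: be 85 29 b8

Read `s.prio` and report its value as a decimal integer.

[0]=0xbe [1]=0x85 [2]=0x29 [3]=0xb8 (big-endian) → word 0xbe8529b8
flags:21 @ bit 11 → (0xbe8529b8>>11)&0x1fffff = 0x17d0a5
lvl:3 @ bit 8 → (0xbe8529b8>>8)&0x7 = 0x1
prio:8 @ bit 0 → (0xbe8529b8>>0)&0xff = 0xb8  ←
prio signed 8b, MSB=1: 184 - 256 = -72

-72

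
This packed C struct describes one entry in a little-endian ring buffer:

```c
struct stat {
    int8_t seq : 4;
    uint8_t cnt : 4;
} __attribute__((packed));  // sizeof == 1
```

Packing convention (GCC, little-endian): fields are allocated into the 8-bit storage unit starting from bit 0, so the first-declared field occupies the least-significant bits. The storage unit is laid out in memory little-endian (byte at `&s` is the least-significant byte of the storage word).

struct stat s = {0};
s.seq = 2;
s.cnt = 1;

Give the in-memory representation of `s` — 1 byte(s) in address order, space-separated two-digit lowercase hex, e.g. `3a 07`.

12

seq:4 = 2 → 0x2 << 0 → word 0x02
cnt:4 = 1 → 0x1 << 4 → word 0x12
word = 0x12 → little-endian bytes:
  [0]=0x12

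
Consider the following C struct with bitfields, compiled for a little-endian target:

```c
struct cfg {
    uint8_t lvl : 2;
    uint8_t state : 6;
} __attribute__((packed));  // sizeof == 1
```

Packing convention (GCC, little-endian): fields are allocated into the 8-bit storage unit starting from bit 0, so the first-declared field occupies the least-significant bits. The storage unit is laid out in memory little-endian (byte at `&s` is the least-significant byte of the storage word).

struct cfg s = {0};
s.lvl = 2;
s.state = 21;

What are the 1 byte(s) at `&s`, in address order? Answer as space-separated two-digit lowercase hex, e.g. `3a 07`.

56

[0+:2] lvl=2 & 0x3 = 0x2; word=0x02
[2+:6] state=21 & 0x3f = 0x15; word=0x56
word = 0x56 → little-endian bytes:
  [0]=0x56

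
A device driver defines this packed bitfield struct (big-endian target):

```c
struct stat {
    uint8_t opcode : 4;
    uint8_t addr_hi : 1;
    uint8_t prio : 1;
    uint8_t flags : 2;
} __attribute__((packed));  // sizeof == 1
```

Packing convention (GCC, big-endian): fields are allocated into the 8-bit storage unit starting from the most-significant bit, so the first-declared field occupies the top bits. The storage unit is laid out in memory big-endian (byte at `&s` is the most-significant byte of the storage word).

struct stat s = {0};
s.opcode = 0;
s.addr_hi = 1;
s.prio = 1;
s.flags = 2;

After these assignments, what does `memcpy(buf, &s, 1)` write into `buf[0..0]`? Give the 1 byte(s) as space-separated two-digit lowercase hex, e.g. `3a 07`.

opcode (4b) val=0 bits=0x0 at bit 4: 0x00
addr_hi (1b) val=1 bits=0x1 at bit 3: 0x08
prio (1b) val=1 bits=0x1 at bit 2: 0x0c
flags (2b) val=2 bits=0x2 at bit 0: 0x0e
word = 0x0e → big-endian bytes:
  [0]=0x0e

0e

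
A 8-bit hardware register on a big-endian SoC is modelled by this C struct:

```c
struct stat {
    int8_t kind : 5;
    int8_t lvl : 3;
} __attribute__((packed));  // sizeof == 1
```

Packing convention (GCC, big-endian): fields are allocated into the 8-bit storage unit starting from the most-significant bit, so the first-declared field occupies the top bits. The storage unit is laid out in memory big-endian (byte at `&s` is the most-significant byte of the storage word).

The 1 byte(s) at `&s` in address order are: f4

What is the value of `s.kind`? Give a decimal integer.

-2

[0]=0xf4 (big-endian) → word 0xf4
kind [3+:5] = (word>>3) & 0x1f = 30  ←
lvl [0+:3] = (word>>0) & 0x7 = 4
kind signed 5b, MSB=1: 30 - 32 = -2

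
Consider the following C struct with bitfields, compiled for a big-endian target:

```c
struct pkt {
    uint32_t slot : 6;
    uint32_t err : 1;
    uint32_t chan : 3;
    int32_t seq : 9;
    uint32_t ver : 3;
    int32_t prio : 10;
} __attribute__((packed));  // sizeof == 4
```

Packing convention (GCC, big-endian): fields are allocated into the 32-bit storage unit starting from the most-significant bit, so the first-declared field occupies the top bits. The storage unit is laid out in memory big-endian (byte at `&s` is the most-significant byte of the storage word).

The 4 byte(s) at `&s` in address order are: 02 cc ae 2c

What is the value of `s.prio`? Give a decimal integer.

-468

[0]=0x02 [1]=0xcc [2]=0xae [3]=0x2c (big-endian) → word 0x02ccae2c
slot [26+:6] = (word>>26) & 0x3f = 0
err [25+:1] = (word>>25) & 0x1 = 1
chan [22+:3] = (word>>22) & 0x7 = 3
seq [13+:9] = (word>>13) & 0x1ff = 101
ver [10+:3] = (word>>10) & 0x7 = 3
prio [0+:10] = (word>>0) & 0x3ff = 556  ←
prio signed 10b, MSB=1: 556 - 1024 = -468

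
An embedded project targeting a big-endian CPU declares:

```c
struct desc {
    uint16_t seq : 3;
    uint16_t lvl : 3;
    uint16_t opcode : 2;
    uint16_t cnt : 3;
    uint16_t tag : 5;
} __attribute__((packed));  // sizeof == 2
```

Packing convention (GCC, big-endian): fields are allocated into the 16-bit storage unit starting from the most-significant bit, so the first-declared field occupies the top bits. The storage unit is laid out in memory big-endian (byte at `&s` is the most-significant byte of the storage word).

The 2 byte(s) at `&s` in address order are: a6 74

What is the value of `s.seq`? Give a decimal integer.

[0]=0xa6 [1]=0x74 (big-endian) → word 0xa674
seq:3 @ bit 13 → (0xa674>>13)&0x7 = 0x5  ←
lvl:3 @ bit 10 → (0xa674>>10)&0x7 = 0x1
opcode:2 @ bit 8 → (0xa674>>8)&0x3 = 0x2
cnt:3 @ bit 5 → (0xa674>>5)&0x7 = 0x3
tag:5 @ bit 0 → (0xa674>>0)&0x1f = 0x14

5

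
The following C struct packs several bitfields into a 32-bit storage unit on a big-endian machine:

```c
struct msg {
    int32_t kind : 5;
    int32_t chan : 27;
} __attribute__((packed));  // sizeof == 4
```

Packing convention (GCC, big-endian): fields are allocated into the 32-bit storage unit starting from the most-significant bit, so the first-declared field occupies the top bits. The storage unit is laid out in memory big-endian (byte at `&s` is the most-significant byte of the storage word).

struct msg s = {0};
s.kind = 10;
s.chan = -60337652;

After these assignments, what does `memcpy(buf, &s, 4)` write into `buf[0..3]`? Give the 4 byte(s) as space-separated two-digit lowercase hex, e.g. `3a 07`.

54 67 52 0c

kind (5b) val=10 bits=0xa at bit 27: 0x50000000
chan (27b) val=-60337652 bits=0x467520c at bit 0: 0x5467520c
word = 0x5467520c → big-endian bytes:
  [0]=0x54  [1]=0x67  [2]=0x52  [3]=0x0c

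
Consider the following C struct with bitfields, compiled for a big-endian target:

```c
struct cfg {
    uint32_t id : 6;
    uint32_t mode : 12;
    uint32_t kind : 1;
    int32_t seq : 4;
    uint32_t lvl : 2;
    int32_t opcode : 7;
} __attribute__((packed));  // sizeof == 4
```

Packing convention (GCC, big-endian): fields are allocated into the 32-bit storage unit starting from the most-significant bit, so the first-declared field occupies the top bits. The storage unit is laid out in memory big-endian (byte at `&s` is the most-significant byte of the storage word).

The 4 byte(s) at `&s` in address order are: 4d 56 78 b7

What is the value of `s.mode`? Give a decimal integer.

[0]=0x4d [1]=0x56 [2]=0x78 [3]=0xb7 (big-endian) → word 0x4d5678b7
id [26+:6] = (word>>26) & 0x3f = 19
mode [14+:12] = (word>>14) & 0xfff = 1369  ←
kind [13+:1] = (word>>13) & 0x1 = 1
seq [9+:4] = (word>>9) & 0xf = 12
lvl [7+:2] = (word>>7) & 0x3 = 1
opcode [0+:7] = (word>>0) & 0x7f = 55

1369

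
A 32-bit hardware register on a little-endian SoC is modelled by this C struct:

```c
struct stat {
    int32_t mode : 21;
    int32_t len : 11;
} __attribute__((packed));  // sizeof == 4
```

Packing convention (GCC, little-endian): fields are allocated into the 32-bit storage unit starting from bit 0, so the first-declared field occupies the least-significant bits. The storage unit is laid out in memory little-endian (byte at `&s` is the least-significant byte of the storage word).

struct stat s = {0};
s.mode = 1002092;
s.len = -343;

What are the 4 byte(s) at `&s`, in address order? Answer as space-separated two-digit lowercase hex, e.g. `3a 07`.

6c 4a 2f d5

mode (21b) val=1002092 bits=0xf4a6c at bit 0: 0x000f4a6c
len (11b) val=-343 bits=0x6a9 at bit 21: 0xd52f4a6c
word = 0xd52f4a6c → little-endian bytes:
  [0]=0x6c  [1]=0x4a  [2]=0x2f  [3]=0xd5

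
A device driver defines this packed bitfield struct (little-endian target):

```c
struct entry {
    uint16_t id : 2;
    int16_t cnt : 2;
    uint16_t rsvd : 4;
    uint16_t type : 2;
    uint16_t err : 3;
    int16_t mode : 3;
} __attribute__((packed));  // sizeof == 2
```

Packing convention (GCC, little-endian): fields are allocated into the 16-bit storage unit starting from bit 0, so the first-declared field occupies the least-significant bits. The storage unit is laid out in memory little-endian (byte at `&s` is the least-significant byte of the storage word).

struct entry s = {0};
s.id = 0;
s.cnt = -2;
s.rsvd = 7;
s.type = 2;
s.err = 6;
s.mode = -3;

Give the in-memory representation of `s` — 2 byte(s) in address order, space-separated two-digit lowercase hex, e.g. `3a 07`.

78 ba

[0+:2] id=0 & 0x3 = 0x0; word=0x0000
[2+:2] cnt=-2 & 0x3 = 0x2; word=0x0008
[4+:4] rsvd=7 & 0xf = 0x7; word=0x0078
[8+:2] type=2 & 0x3 = 0x2; word=0x0278
[10+:3] err=6 & 0x7 = 0x6; word=0x1a78
[13+:3] mode=-3 & 0x7 = 0x5; word=0xba78
word = 0xba78 → little-endian bytes:
  [0]=0x78  [1]=0xba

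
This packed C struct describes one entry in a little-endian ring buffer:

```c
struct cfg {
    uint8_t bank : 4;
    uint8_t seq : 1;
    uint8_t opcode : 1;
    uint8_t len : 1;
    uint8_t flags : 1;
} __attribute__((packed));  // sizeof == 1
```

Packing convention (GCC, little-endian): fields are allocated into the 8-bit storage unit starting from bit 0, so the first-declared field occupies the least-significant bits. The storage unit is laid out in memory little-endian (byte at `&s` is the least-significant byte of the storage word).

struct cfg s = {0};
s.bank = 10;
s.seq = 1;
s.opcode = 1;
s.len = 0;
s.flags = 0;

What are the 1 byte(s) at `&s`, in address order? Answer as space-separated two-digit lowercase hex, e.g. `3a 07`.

[0+:4] bank=10 & 0xf = 0xa; word=0x0a
[4+:1] seq=1 & 0x1 = 0x1; word=0x1a
[5+:1] opcode=1 & 0x1 = 0x1; word=0x3a
[6+:1] len=0 & 0x1 = 0x0; word=0x3a
[7+:1] flags=0 & 0x1 = 0x0; word=0x3a
word = 0x3a → little-endian bytes:
  [0]=0x3a

3a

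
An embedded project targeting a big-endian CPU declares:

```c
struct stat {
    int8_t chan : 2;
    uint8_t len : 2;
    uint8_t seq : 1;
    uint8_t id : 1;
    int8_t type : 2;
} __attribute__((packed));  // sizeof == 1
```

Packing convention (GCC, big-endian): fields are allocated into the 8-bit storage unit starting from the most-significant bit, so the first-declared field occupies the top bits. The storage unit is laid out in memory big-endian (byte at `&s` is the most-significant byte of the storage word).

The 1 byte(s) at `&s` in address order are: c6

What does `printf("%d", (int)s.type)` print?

-2

[0]=0xc6 (big-endian) → word 0xc6
chan [6+:2] = (word>>6) & 0x3 = 3
len [4+:2] = (word>>4) & 0x3 = 0
seq [3+:1] = (word>>3) & 0x1 = 0
id [2+:1] = (word>>2) & 0x1 = 1
type [0+:2] = (word>>0) & 0x3 = 2  ←
type signed 2b, MSB=1: 2 - 4 = -2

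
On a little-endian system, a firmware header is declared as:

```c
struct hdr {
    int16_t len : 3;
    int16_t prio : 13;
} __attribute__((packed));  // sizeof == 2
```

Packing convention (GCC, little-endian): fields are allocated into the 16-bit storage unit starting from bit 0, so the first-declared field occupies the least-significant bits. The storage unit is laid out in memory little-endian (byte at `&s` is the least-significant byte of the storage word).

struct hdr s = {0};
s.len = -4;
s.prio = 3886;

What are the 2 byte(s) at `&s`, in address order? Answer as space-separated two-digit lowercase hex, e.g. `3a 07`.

[0+:3] len=-4 & 0x7 = 0x4; word=0x0004
[3+:13] prio=3886 & 0x1fff = 0xf2e; word=0x7974
word = 0x7974 → little-endian bytes:
  [0]=0x74  [1]=0x79

74 79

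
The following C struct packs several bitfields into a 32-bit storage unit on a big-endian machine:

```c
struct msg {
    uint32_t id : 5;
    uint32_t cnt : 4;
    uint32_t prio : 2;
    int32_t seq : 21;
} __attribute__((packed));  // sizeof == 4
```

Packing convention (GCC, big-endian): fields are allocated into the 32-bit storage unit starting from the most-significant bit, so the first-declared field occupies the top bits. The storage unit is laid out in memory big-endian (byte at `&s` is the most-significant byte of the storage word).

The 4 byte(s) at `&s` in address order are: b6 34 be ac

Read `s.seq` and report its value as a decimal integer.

[0]=0xb6 [1]=0x34 [2]=0xbe [3]=0xac (big-endian) → word 0xb634beac
id:5 @ bit 27 → (0xb634beac>>27)&0x1f = 0x16
cnt:4 @ bit 23 → (0xb634beac>>23)&0xf = 0xc
prio:2 @ bit 21 → (0xb634beac>>21)&0x3 = 0x1
seq:21 @ bit 0 → (0xb634beac>>0)&0x1fffff = 0x14beac  ←
seq signed 21b, MSB=1: 1359532 - 2097152 = -737620

-737620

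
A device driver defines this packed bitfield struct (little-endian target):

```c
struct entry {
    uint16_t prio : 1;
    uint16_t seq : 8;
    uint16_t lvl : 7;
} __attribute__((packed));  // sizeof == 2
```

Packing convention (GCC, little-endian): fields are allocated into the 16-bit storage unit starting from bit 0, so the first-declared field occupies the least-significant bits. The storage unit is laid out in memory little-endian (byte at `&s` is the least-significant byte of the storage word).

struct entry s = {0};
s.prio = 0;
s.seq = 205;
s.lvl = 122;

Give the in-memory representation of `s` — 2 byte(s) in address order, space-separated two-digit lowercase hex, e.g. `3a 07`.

prio (1b) val=0 bits=0x0 at bit 0: 0x0000
seq (8b) val=205 bits=0xcd at bit 1: 0x019a
lvl (7b) val=122 bits=0x7a at bit 9: 0xf59a
word = 0xf59a → little-endian bytes:
  [0]=0x9a  [1]=0xf5

9a f5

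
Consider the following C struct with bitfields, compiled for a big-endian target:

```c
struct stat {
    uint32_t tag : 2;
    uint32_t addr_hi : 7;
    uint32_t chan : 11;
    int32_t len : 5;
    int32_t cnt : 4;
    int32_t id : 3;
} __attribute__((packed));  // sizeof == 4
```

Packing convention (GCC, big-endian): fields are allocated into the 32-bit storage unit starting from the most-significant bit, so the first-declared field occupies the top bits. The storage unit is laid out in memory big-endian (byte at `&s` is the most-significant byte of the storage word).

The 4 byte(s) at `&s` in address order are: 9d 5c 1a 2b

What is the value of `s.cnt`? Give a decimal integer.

[0]=0x9d [1]=0x5c [2]=0x1a [3]=0x2b (big-endian) → word 0x9d5c1a2b
tag [30+:2] = (word>>30) & 0x3 = 2
addr_hi [23+:7] = (word>>23) & 0x7f = 58
chan [12+:11] = (word>>12) & 0x7ff = 1473
len [7+:5] = (word>>7) & 0x1f = 20
cnt [3+:4] = (word>>3) & 0xf = 5  ←
id [0+:3] = (word>>0) & 0x7 = 3
cnt signed 4b, MSB=0: value = 5

5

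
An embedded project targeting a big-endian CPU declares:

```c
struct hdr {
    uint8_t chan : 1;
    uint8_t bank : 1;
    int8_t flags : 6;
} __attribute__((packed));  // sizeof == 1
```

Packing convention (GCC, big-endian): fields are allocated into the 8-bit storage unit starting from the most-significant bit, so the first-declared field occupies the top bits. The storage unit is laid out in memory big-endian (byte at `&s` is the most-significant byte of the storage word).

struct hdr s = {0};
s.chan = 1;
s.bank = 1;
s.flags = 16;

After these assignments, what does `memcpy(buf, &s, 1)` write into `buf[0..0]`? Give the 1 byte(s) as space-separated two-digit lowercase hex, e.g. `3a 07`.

d0

chan (1b) val=1 bits=0x1 at bit 7: 0x80
bank (1b) val=1 bits=0x1 at bit 6: 0xc0
flags (6b) val=16 bits=0x10 at bit 0: 0xd0
word = 0xd0 → big-endian bytes:
  [0]=0xd0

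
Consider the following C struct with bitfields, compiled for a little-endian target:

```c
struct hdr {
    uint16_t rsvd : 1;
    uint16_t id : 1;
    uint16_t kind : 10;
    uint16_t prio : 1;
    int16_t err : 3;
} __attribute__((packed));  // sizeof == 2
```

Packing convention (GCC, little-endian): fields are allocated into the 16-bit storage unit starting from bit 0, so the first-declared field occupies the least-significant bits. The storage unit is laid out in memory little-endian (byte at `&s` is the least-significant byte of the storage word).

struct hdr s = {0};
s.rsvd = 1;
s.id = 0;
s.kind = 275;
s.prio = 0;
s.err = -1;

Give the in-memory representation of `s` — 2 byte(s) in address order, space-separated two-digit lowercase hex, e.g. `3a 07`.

rsvd:1 = 1 → 0x1 << 0 → word 0x0001
id:1 = 0 → 0x0 << 1 → word 0x0001
kind:10 = 275 → 0x113 << 2 → word 0x044d
prio:1 = 0 → 0x0 << 12 → word 0x044d
err:3 = -1 → 0x7 << 13 → word 0xe44d
word = 0xe44d → little-endian bytes:
  [0]=0x4d  [1]=0xe4

4d e4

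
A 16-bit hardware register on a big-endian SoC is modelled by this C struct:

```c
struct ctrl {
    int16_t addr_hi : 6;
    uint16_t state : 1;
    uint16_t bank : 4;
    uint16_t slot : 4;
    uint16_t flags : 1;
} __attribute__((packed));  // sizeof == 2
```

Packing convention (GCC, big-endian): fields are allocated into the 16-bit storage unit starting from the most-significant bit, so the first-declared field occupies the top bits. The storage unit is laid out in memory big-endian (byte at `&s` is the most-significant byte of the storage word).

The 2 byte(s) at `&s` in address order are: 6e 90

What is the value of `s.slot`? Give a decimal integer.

[0]=0x6e [1]=0x90 (big-endian) → word 0x6e90
addr_hi:6 @ bit 10 → (0x6e90>>10)&0x3f = 0x1b
state:1 @ bit 9 → (0x6e90>>9)&0x1 = 0x1
bank:4 @ bit 5 → (0x6e90>>5)&0xf = 0x4
slot:4 @ bit 1 → (0x6e90>>1)&0xf = 0x8  ←
flags:1 @ bit 0 → (0x6e90>>0)&0x1 = 0x0

8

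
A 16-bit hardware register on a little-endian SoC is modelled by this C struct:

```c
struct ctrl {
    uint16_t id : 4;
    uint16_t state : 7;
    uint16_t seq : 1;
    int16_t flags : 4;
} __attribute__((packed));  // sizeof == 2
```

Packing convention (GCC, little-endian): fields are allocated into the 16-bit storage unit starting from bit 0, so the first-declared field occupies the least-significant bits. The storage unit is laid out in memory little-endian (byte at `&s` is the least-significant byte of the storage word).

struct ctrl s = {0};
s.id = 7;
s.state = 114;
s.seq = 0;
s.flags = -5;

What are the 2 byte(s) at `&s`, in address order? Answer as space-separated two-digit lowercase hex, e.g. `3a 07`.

id:4 = 7 → 0x7 << 0 → word 0x0007
state:7 = 114 → 0x72 << 4 → word 0x0727
seq:1 = 0 → 0x0 << 11 → word 0x0727
flags:4 = -5 → 0xb << 12 → word 0xb727
word = 0xb727 → little-endian bytes:
  [0]=0x27  [1]=0xb7

27 b7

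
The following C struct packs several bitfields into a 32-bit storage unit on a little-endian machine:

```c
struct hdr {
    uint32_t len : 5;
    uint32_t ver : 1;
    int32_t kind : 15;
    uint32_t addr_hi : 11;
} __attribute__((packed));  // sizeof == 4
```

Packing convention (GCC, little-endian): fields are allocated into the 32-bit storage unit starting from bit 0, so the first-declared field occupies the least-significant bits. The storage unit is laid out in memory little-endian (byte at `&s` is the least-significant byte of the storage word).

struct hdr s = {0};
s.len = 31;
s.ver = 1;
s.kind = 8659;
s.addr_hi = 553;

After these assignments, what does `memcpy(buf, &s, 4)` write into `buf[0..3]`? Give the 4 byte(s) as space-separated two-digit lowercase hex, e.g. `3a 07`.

[0+:5] len=31 & 0x1f = 0x1f; word=0x0000001f
[5+:1] ver=1 & 0x1 = 0x1; word=0x0000003f
[6+:15] kind=8659 & 0x7fff = 0x21d3; word=0x000874ff
[21+:11] addr_hi=553 & 0x7ff = 0x229; word=0x452874ff
word = 0x452874ff → little-endian bytes:
  [0]=0xff  [1]=0x74  [2]=0x28  [3]=0x45

ff 74 28 45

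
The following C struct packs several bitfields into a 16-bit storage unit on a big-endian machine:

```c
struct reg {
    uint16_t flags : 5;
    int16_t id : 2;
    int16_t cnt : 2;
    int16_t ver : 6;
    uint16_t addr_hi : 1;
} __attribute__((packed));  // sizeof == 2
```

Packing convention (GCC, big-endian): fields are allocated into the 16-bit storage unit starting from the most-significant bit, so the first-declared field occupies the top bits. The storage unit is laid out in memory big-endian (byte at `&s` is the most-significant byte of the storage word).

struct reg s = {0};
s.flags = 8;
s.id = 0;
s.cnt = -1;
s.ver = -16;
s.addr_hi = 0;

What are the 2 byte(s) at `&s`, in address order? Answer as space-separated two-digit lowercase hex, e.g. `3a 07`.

41 e0

flags:5 = 8 → 0x8 << 11 → word 0x4000
id:2 = 0 → 0x0 << 9 → word 0x4000
cnt:2 = -1 → 0x3 << 7 → word 0x4180
ver:6 = -16 → 0x30 << 1 → word 0x41e0
addr_hi:1 = 0 → 0x0 << 0 → word 0x41e0
word = 0x41e0 → big-endian bytes:
  [0]=0x41  [1]=0xe0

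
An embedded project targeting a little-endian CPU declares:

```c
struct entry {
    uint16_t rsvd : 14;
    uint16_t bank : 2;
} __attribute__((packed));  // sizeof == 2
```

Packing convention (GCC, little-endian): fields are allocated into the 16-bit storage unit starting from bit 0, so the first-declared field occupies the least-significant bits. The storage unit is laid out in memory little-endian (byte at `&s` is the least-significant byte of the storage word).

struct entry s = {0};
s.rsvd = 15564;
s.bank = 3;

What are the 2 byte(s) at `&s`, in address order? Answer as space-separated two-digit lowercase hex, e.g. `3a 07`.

cc fc

rsvd:14 = 15564 → 0x3ccc << 0 → word 0x3ccc
bank:2 = 3 → 0x3 << 14 → word 0xfccc
word = 0xfccc → little-endian bytes:
  [0]=0xcc  [1]=0xfc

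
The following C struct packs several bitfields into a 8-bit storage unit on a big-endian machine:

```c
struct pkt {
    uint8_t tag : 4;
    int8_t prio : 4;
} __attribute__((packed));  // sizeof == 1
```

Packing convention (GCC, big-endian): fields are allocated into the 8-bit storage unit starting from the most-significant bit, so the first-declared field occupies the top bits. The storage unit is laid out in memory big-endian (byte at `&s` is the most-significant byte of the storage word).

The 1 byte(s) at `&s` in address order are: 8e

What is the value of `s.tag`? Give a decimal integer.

8

[0]=0x8e (big-endian) → word 0x8e
tag [4+:4] = (word>>4) & 0xf = 8  ←
prio [0+:4] = (word>>0) & 0xf = 14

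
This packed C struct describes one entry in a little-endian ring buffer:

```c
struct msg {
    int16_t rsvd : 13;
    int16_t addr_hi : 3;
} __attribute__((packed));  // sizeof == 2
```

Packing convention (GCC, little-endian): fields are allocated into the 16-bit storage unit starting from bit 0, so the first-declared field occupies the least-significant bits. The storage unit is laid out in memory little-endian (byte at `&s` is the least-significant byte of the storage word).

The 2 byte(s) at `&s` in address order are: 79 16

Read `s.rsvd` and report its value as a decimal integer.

-2439

[0]=0x79 [1]=0x16 (little-endian) → word 0x1679
rsvd:13 @ bit 0 → (0x1679>>0)&0x1fff = 0x1679  ←
addr_hi:3 @ bit 13 → (0x1679>>13)&0x7 = 0x0
rsvd signed 13b, MSB=1: 5753 - 8192 = -2439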